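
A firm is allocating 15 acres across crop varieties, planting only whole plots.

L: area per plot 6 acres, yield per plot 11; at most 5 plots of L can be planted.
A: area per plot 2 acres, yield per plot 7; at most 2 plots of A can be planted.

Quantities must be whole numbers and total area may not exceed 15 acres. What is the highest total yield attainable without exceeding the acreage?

2×L and 1×A: area 14 ≤ 15, yield 2·11 + 1·7 = 29.
1×L and 2×A: area 10 ≤ 15, yield 1·11 + 2·7 = 25.
Best is 29.

29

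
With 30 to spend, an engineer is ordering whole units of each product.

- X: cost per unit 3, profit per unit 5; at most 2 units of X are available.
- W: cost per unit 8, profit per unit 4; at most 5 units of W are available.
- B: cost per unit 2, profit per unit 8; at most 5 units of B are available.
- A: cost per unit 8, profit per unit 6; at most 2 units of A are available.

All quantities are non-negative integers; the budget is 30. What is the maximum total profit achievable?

57

This is a bounded integer knapsack.
Take 1×X, 5×B, and 2×A: cost 29 ≤ 30, profit 1·5 + 5·8 + 2·6 = 57.
B has the best ratio (8/2) and is taken to its limit of 5; remaining capacity is filled optimally with the others.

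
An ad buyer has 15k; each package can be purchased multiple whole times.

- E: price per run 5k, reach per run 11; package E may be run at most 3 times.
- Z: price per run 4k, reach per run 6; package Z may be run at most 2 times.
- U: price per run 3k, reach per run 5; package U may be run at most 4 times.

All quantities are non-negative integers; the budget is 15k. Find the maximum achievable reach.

E has the best ratio (11/5); taking only E gives at most 3×11 = 33 (stopped by the price limit).
Optimal: 3×E: price 15 ≤ 15, reach 3·11 = 33.

33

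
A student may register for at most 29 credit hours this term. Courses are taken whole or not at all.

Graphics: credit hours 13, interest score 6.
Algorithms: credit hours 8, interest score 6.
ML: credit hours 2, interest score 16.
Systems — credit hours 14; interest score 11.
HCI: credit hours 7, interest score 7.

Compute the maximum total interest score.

Allowing fractional choices, the relaxed optimum would be about 38.5, but courses are indivisible.
ML + Systems + HCI: credit hours 2 + 14 + 7 = 23 ≤ 29, interest score 16 + 11 + 7 = 34.
Graphics + ML + Systems: credit hours 13 + 2 + 14 = 29 ≤ 29, interest score 6 + 16 + 11 = 33.
Algorithms + ML + Systems: credit hours 8 + 2 + 14 = 24 ≤ 29, interest score 6 + 16 + 11 = 33.
Best is ML, Systems, and HCI with total interest score 34.

34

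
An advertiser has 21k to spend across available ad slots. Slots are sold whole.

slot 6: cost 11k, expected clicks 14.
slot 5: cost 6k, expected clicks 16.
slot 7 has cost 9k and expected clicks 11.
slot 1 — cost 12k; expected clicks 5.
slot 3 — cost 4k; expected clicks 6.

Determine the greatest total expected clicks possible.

36

slot 5 + slot 7 + slot 3: cost 6 + 9 + 4 = 19 ≤ 21, expected clicks 16 + 11 + 6 = 33.
slot 6 + slot 5 + slot 3: cost 11 + 6 + 4 = 21 ≤ 21, expected clicks 14 + 16 + 6 = 36.
Best is slot 6, slot 5, and slot 3 with total expected clicks 36.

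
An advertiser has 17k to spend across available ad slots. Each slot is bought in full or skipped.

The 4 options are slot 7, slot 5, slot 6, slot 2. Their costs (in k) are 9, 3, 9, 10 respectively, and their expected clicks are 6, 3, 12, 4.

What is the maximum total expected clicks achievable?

This is a 0-1 knapsack instance.
Allowing fractional choices, the relaxed optimum would be about 18.3, but ad slots are indivisible.
slot 5 + slot 6: cost 3 + 9 = 12 ≤ 17, expected clicks 3 + 12 = 15.
slot 6: cost 9 ≤ 17, expected clicks 12.
slot 7 + slot 5: cost 9 + 3 = 12 ≤ 17, expected clicks 6 + 3 = 9.
Best is slot 5 and slot 6 with total expected clicks 15.

15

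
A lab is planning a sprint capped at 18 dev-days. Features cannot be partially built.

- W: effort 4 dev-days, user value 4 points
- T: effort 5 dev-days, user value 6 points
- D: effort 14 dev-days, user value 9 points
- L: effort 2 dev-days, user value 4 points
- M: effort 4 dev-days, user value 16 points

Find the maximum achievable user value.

W + T + M: effort 4 + 5 + 4 = 13 ≤ 18, user value 4 + 6 + 16 = 26.
W + T + L + M: effort 4 + 5 + 2 + 4 = 15 ≤ 18, user value 4 + 6 + 4 + 16 = 30.
T + L + M: effort 5 + 2 + 4 = 11 ≤ 18, user value 6 + 4 + 16 = 26.
Best is W, T, L, and M with total user value 30.

30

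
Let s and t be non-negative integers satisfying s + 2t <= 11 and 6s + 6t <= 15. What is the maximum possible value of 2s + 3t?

6

(s,t)=(0,2) is feasible, giving 6.
(s,t)=(1,1) is feasible, giving 5.
(s,t)=(0,1) is feasible, giving 3.
The best lattice point is (0,2), giving 6.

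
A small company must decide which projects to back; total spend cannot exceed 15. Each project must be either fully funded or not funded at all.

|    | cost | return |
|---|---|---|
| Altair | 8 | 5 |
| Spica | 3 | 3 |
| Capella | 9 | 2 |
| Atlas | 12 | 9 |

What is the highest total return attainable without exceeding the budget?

12

Take Spica and Atlas: cost 3 + 12 = 15 ≤ 15, return 3 + 9 = 12.
No other feasible combination does better.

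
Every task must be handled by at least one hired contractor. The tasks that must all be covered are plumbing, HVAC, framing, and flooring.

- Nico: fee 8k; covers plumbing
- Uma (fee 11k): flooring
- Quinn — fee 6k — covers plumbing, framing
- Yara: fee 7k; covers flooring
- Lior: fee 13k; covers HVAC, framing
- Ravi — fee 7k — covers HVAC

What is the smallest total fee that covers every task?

This is a weighted set-cover instance.
Choose Quinn, Yara, and Ravi: together they cover plumbing, HVAC, framing, flooring — every task.
Total fee: 6 + 7 + 7 = 20.
No cover costs less than 20.

20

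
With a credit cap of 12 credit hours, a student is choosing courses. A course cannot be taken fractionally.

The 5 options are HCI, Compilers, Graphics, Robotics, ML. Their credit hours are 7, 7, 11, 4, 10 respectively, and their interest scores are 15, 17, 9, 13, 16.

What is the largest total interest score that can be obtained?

30

Allowing fractional choices, the relaxed optimum would be about 32.1, but courses are indivisible.
Compilers + Robotics: credit hours 7 + 4 = 11 ≤ 12, interest score 17 + 13 = 30.
HCI + Robotics: credit hours 7 + 4 = 11 ≤ 12, interest score 15 + 13 = 28.
Best is Compilers and Robotics with total interest score 30.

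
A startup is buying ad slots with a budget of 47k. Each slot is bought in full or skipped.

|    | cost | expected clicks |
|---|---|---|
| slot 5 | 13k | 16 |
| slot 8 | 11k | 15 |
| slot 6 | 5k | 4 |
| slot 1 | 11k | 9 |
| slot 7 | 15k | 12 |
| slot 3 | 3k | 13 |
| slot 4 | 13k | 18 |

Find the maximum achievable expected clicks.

Take slot 5, slot 8, slot 6, slot 3, and slot 4: cost 13 + 11 + 5 + 3 + 13 = 45 ≤ 47, expected clicks 16 + 15 + 4 + 13 + 18 = 66.
No other feasible combination does better.

66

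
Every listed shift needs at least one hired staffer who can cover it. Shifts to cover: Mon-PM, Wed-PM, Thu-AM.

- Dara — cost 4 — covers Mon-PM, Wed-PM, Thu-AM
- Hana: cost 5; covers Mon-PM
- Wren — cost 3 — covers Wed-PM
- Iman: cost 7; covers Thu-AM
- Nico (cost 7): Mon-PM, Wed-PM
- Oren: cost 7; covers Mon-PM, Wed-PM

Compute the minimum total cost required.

Dara alone covers Mon-PM, Wed-PM, Thu-AM — every shift.
Total cost: 4.
No cover costs less than 4.

4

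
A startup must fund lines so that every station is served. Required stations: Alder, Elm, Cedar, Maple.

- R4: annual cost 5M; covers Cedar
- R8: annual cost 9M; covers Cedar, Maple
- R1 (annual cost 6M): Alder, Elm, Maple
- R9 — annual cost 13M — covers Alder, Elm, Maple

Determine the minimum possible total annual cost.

11

This is an integer covering problem.
Choose R4 and R1: together they cover Alder, Elm, Cedar, Maple — every station.
Total annual cost: 5 + 6 = 11.
No cover costs less than 11.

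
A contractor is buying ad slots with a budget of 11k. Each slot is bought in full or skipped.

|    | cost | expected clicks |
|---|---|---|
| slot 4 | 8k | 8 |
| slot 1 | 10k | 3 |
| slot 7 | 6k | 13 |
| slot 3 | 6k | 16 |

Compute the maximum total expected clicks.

Allowing fractional choices, the relaxed optimum would be about 26.8, but ad slots are indivisible.
slot 3: cost 6 ≤ 11, expected clicks 16.
slot 7: cost 6 ≤ 11, expected clicks 13.
slot 4: cost 8 ≤ 11, expected clicks 8.
Best is slot 3 with total expected clicks 16.

16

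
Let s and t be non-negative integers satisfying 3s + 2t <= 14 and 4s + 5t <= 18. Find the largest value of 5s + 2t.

Relaxing integrality, the LP optimum is 22.50 at (s,t) = (4.5, 0), which is not an integer point.
(s,t)=(4,0): 3·4+2·0=12≤14, 4·4+5·0=16≤18, objective 20.
(s,t)=(3,1): 3·3+2·1=11≤14, 4·3+5·1=17≤18, objective 17.
(s,t)=(3,0): 3·3+2·0=9≤14, 4·3+5·0=12≤18, objective 15.
The best lattice point is (4,0), giving 20.

20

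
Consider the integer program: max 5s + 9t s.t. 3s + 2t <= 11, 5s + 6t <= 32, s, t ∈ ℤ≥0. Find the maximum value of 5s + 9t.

45

The continuous relaxation peaks at (0, 5.33) with value 48.00; rounding to a feasible lattice point costs some objective.
(s,t)=(0,5): 3·0+2·5=10≤11, 5·0+6·5=30≤32, objective 45.
(s,t)=(1,4): 3·1+2·4=11≤11, 5·1+6·4=29≤32, objective 41.
(s,t)=(0,4): 3·0+2·4=8≤11, 5·0+6·4=24≤32, objective 36.
Maximum is 45 at (s,t)=(0,5).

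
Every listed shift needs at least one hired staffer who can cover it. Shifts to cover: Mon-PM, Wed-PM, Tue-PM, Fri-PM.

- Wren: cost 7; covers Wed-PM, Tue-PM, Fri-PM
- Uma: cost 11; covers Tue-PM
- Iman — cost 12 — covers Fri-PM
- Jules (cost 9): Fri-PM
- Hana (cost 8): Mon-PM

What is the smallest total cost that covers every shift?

15

Choose Wren and Hana: together they cover Mon-PM, Wed-PM, Tue-PM, Fri-PM — every shift.
Total cost: 7 + 8 = 15.
No cover costs less than 15.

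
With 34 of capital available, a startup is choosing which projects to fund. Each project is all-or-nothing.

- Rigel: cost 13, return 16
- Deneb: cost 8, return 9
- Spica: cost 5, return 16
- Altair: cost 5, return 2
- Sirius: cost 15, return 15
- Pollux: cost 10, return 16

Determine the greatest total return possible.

50

Treat it as a binary knapsack problem.
Rigel + Spica + Pollux: cost 13 + 5 + 10 = 28 ≤ 34, return 16 + 16 + 16 = 48.
Rigel + Spica + Altair + Pollux: cost 13 + 5 + 5 + 10 = 33 ≤ 34, return 16 + 16 + 2 + 16 = 50.
Best is Rigel, Spica, Altair, and Pollux with total return 50.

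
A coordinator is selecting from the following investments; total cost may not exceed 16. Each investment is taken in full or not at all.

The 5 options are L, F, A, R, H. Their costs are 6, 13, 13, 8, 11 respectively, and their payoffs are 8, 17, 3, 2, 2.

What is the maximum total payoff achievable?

This is an integer program with binary decision variables.
Take F: cost 13 ≤ 16, payoff 17.
No other feasible combination does better.

17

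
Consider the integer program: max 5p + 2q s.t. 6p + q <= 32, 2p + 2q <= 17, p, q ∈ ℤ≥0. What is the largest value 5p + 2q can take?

Relaxing integrality, the LP optimum is 31.10 at (p,q) = (4.7, 3.8), which is not an integer point.
(p,q)=(5,2): 6·5+1·2=32≤32, 2·5+2·2=14≤17, objective 29.
(p,q)=(4,4): 6·4+1·4=28≤32, 2·4+2·4=16≤17, objective 28.
(p,q)=(5,1): 6·5+1·1=31≤32, 2·5+2·1=12≤17, objective 27.
The best lattice point is (5,2), giving 29.

29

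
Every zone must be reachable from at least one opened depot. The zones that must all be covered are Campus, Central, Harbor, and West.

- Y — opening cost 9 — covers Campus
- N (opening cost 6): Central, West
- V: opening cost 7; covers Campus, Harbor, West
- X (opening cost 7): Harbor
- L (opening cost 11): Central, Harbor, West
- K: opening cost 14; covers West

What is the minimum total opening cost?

This is a weighted set-cover instance.
Choose N and V: together they cover Campus, Central, Harbor, West — every zone.
Total opening cost: 6 + 7 = 13.
No cover costs less than 13.

13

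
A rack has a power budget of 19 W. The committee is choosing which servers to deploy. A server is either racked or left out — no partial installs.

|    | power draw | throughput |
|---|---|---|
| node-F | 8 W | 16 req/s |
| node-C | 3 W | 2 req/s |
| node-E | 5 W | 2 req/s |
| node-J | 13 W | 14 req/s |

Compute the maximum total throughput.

node-F + node-E: power draw 8 + 5 = 13 ≤ 19, throughput 16 + 2 = 18.
node-F + node-C: power draw 8 + 3 = 11 ≤ 19, throughput 16 + 2 = 18.
node-F + node-C + node-E: power draw 8 + 3 + 5 = 16 ≤ 19, throughput 16 + 2 + 2 = 20.
Best is node-F, node-C, and node-E with total throughput 20.

20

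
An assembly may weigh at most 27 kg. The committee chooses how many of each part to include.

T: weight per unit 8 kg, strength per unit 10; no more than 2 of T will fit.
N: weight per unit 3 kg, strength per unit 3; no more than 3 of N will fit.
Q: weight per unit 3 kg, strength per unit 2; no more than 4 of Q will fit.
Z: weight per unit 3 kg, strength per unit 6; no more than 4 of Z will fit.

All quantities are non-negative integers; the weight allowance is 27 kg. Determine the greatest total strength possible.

1×T, 1×N, 1×Q, and 4×Z: weight 26 ≤ 27, strength 1·10 + 1·3 + 1·2 + 4·6 = 39.
1×T, 2×N, and 4×Z: weight 26 ≤ 27, strength 1·10 + 2·3 + 4·6 = 40.
Best is 40.

40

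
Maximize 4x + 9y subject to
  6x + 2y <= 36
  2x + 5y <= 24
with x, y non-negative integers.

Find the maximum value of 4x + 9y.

44

Relaxing integrality, the LP optimum is 45.23 at (x,y) = (5.08, 2.77), which is not an integer point.
(x,y)=(2,4): 6·2+2·4=20≤36, 2·2+5·4=24≤24, objective 44.
(x,y)=(4,3): 6·4+2·3=30≤36, 2·4+5·3=23≤24, objective 43.
(x,y)=(1,4): 6·1+2·4=14≤36, 2·1+5·4=22≤24, objective 40.
Maximum is 44 at (x,y)=(2,4).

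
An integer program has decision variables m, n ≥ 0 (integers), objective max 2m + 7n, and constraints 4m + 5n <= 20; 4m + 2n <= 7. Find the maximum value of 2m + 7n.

(m,n)=(0,3): 4·0+5·3=15≤20, 4·0+2·3=6≤7, objective 21.
(m,n)=(0,2): 4·0+5·2=10≤20, 4·0+2·2=4≤7, objective 14.
Maximum is 21 at (m,n)=(0,3).

21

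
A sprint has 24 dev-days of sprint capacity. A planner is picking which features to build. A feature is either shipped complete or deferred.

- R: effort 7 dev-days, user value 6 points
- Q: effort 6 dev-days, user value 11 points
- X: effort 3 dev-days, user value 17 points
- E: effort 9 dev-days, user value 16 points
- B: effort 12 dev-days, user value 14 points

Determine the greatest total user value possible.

Allowing fractional choices, the relaxed optimum would be about 51.0, but features are indivisible.
Q + X + B: effort 6 + 3 + 12 = 21 ≤ 24, user value 11 + 17 + 14 = 42.
Q + X + E: effort 6 + 3 + 9 = 18 ≤ 24, user value 11 + 17 + 16 = 44.
X + E + B: effort 3 + 9 + 12 = 24 ≤ 24, user value 17 + 16 + 14 = 47.
Best is X, E, and B with total user value 47.

47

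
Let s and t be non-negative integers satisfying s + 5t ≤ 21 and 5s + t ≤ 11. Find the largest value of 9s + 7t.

37

The continuous relaxation peaks at (1.42, 3.92) with value 40.17; rounding to a feasible lattice point costs some objective.
(s,t)=(1,4): 1·1+5·4=21≤21, 5·1+1·4=9≤11, objective 37.
(s,t)=(1,3): 1·1+5·3=16≤21, 5·1+1·3=8≤11, objective 30.
(s,t)=(0,4): 1·0+5·4=20≤21, 5·0+1·4=4≤11, objective 28.
No feasible integer point exceeds 37.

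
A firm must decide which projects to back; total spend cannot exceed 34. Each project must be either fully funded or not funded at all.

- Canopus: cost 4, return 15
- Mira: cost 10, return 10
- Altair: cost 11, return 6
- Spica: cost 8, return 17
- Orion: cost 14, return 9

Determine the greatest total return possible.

Take Canopus, Mira, Altair, and Spica: cost 4 + 10 + 11 + 8 = 33 ≤ 34, return 15 + 10 + 6 + 17 = 48.
No other feasible combination does better.

48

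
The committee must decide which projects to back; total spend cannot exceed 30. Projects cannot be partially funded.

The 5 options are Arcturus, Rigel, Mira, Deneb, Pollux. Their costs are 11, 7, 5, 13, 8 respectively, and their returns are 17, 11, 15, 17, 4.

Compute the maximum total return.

Arcturus + Mira + Deneb: cost 11 + 5 + 13 = 29 ≤ 30, return 17 + 15 + 17 = 49.
Arcturus + Rigel + Mira: cost 11 + 7 + 5 = 23 ≤ 30, return 17 + 11 + 15 = 43.
Best is Arcturus, Mira, and Deneb with total return 49.

49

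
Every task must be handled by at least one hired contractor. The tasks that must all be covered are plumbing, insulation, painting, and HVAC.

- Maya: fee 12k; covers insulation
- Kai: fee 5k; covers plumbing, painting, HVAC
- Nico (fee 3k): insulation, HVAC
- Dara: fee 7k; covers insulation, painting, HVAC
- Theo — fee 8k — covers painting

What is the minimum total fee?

8

Choose Kai and Nico: together they cover plumbing, insulation, painting, HVAC — every task.
Total fee: 5 + 3 = 8.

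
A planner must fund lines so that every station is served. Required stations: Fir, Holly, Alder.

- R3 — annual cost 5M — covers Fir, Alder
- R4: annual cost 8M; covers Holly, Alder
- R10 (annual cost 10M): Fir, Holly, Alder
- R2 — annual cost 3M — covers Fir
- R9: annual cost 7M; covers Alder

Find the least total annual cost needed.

10

The greedy cost-per-new-station heuristic would pick R3 and R4 for 13, but a cheaper cover exists.
R10 alone covers Fir, Holly, Alder — every station.
Total annual cost: 10.
No cover costs less than 10.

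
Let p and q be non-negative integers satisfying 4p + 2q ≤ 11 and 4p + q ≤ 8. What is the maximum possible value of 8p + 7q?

35

The continuous relaxation peaks at (0, 5.5) with value 38.50; rounding to a feasible lattice point costs some objective.
(p,q)=(0,5): 4·0+2·5=10≤11, 4·0+1·5=5≤8, objective 35.
(p,q)=(0,4): 4·0+2·4=8≤11, 4·0+1·4=4≤8, objective 28.
No feasible integer point exceeds 35.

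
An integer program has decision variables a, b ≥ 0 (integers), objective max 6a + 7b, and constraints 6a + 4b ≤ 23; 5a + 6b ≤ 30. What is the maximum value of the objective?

35

(a,b)=(0,5): 6·0+4·5=20≤23, 5·0+6·5=30≤30, objective 35.
(a,b)=(1,4): 6·1+4·4=22≤23, 5·1+6·4=29≤30, objective 34.
Maximum is 35 at (a,b)=(0,5).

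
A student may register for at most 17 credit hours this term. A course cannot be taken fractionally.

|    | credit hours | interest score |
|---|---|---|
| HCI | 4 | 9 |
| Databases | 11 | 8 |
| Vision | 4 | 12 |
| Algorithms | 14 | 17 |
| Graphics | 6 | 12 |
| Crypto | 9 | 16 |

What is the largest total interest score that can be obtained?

Take HCI, Vision, and Crypto: credit hours 4 + 4 + 9 = 17 ≤ 17, interest score 9 + 12 + 16 = 37.
No other feasible combination does better.

37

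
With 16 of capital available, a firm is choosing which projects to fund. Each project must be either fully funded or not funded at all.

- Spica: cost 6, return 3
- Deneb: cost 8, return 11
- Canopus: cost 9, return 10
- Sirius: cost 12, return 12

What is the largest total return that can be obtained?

Allowing fractional choices, the relaxed optimum would be about 19.9, but projects are indivisible.
Spica + Canopus: cost 6 + 9 = 15 ≤ 16, return 3 + 10 = 13.
Spica + Deneb: cost 6 + 8 = 14 ≤ 16, return 3 + 11 = 14.
Best is Spica and Deneb with total return 14.

14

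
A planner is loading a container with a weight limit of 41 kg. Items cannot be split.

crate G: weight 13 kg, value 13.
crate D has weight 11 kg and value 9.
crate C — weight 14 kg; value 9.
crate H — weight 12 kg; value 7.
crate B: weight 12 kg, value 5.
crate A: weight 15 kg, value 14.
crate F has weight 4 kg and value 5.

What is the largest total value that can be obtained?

crate G + crate H + crate A: weight 13 + 12 + 15 = 40 ≤ 41, value 13 + 7 + 14 = 34.
crate G + crate D + crate A: weight 13 + 11 + 15 = 39 ≤ 41, value 13 + 9 + 14 = 36.
Best is crate G, crate D, and crate A with total value 36.

36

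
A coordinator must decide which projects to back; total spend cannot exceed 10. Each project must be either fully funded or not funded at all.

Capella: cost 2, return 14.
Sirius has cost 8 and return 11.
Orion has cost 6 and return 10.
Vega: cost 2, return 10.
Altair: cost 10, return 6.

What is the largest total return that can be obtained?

Capella + Sirius: cost 2 + 8 = 10 ≤ 10, return 14 + 11 = 25.
Capella + Orion + Vega: cost 2 + 6 + 2 = 10 ≤ 10, return 14 + 10 + 10 = 34.
Capella + Vega: cost 2 + 2 = 4 ≤ 10, return 14 + 10 = 24.
Best is Capella, Orion, and Vega with total return 34.

34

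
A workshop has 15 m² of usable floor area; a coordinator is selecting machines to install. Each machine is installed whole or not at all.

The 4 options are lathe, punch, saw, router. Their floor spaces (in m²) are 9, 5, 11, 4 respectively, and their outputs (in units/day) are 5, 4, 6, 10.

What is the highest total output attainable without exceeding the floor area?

16

saw + router: floor space 11 + 4 = 15 ≤ 15, output 6 + 10 = 16.
lathe + router: floor space 9 + 4 = 13 ≤ 15, output 5 + 10 = 15.
Best is saw and router with total output 16.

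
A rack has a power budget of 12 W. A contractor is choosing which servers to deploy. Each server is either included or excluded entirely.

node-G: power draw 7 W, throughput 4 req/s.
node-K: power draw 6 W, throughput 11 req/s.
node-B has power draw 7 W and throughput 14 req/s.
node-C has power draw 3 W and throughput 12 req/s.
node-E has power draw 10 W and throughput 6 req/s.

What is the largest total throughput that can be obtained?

Take node-B and node-C: power draw 7 + 3 = 10 ≤ 12, throughput 14 + 12 = 26.
No other feasible combination does better.

26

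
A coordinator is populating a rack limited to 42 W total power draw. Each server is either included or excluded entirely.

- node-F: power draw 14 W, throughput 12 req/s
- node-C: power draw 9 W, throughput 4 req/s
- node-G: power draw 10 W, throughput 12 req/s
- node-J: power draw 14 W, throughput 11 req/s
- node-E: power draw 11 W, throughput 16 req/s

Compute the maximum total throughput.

Allowing fractional choices, the relaxed optimum would be about 45.5, but servers are indivisible.
node-F + node-J + node-E: power draw 14 + 14 + 11 = 39 ≤ 42, throughput 12 + 11 + 16 = 39.
node-G + node-J + node-E: power draw 10 + 14 + 11 = 35 ≤ 42, throughput 12 + 11 + 16 = 39.
node-F + node-G + node-E: power draw 14 + 10 + 11 = 35 ≤ 42, throughput 12 + 12 + 16 = 40.
Best is node-F, node-G, and node-E with total throughput 40.

40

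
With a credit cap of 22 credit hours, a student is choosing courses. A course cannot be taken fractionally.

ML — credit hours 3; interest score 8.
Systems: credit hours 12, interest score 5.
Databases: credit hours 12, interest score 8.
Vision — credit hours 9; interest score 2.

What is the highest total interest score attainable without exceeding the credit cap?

16

Allowing fractional choices, the relaxed optimum would be about 18.9, but courses are indivisible.
ML + Databases: credit hours 3 + 12 = 15 ≤ 22, interest score 8 + 8 = 16.
ML + Systems: credit hours 3 + 12 = 15 ≤ 22, interest score 8 + 5 = 13.
Best is ML and Databases with total interest score 16.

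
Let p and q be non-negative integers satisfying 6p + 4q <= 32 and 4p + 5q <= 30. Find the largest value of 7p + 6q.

40

The continuous relaxation peaks at (2.86, 3.71) with value 42.29; rounding to a feasible lattice point costs some objective.
(p,q)=(4,2): 6·4+4·2=32≤32, 4·4+5·2=26≤30, objective 40.
(p,q)=(3,3): 6·3+4·3=30≤32, 4·3+5·3=27≤30, objective 39.
(p,q)=(2,4): 6·2+4·4=28≤32, 4·2+5·4=28≤30, objective 38.
(p,q)=(4,1): 6·4+4·1=28≤32, 4·4+5·1=21≤30, objective 34.
No feasible integer point exceeds 40.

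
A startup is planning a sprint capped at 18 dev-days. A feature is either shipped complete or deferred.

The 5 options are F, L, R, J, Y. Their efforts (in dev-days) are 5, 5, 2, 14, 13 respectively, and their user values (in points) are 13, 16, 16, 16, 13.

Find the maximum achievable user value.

This is an integer program with binary decision variables.
Allowing fractional choices, the relaxed optimum would be about 51.9, but features are indivisible.
R + J: effort 2 + 14 = 16 ≤ 18, user value 16 + 16 = 32.
F + L + R: effort 5 + 5 + 2 = 12 ≤ 18, user value 13 + 16 + 16 = 45.
L + R: effort 5 + 2 = 7 ≤ 18, user value 16 + 16 = 32.
Best is F, L, and R with total user value 45.

45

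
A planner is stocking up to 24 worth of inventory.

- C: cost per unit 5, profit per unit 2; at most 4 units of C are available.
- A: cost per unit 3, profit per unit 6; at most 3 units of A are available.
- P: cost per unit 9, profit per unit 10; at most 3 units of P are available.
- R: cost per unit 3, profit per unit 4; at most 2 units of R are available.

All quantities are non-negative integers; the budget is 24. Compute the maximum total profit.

This is a bounded integer knapsack.
Take 3×A, 1×P, and 2×R: cost 24 ≤ 24, profit 3·6 + 1·10 + 2·4 = 36.
A has the best ratio (6/3) and is taken to its limit of 3; remaining capacity is filled optimally with the others.

36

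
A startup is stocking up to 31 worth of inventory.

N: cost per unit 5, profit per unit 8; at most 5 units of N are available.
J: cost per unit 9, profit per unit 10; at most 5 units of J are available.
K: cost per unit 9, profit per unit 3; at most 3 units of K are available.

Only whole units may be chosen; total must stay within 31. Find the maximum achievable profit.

42

Take 4×N and 1×J: cost 29 ≤ 31, profit 4·8 + 1·10 = 42.
No other integer combination yields more.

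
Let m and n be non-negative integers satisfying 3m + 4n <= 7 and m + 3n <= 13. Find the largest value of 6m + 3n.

(m,n)=(2,0) is feasible, giving 12.
(m,n)=(1,1) is feasible, giving 9.
(m,n)=(1,0) is feasible, giving 6.
The best lattice point is (2,0), giving 12.

12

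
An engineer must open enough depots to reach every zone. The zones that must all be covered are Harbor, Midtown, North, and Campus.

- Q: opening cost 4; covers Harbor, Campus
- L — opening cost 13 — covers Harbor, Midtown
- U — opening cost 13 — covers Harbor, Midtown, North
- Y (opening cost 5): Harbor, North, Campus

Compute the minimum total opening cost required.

17

Choose Q and U: together they cover Harbor, Midtown, North, Campus — every zone.
Total opening cost: 4 + 13 = 17.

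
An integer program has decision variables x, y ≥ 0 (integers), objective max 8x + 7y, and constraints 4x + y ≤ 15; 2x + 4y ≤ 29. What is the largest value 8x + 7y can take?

Relaxing integrality, the LP optimum is 60.71 at (x,y) = (2.21, 6.14), which is not an integer point.
(x,y)=(2,6): 4·2+1·6=14≤15, 2·2+4·6=28≤29, objective 58.
(x,y)=(2,5): 4·2+1·5=13≤15, 2·2+4·5=24≤29, objective 51.
(x,y)=(1,6): 4·1+1·6=10≤15, 2·1+4·6=26≤29, objective 50.
Maximum is 58 at (x,y)=(2,6).

58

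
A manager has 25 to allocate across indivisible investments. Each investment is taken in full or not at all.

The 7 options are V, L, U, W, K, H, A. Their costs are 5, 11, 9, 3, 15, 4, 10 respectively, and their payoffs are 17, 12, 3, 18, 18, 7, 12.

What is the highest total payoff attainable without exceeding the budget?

Take V, W, H, and A: cost 5 + 3 + 4 + 10 = 22 ≤ 25, payoff 17 + 18 + 7 + 12 = 54.
No feasible combination exceeds this.

54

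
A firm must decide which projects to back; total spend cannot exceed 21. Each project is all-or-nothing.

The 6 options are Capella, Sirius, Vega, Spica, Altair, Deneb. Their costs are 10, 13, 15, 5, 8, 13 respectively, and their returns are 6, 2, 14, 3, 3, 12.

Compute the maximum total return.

17

This is a 0-1 knapsack instance.
Allowing fractional choices, the relaxed optimum would be about 19.5, but projects are indivisible.
Spica + Deneb: cost 5 + 13 = 18 ≤ 21, return 3 + 12 = 15.
Altair + Deneb: cost 8 + 13 = 21 ≤ 21, return 3 + 12 = 15.
Vega + Spica: cost 15 + 5 = 20 ≤ 21, return 14 + 3 = 17.
Best is Vega and Spica with total return 17.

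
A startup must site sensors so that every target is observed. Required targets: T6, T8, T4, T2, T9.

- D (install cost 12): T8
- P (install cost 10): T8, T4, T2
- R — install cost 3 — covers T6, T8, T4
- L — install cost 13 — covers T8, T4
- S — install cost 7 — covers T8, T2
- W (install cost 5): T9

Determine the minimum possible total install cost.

15

This is an integer covering problem.
Choose R, S, and W: together they cover T6, T8, T4, T2, T9 — every target.
Total install cost: 3 + 7 + 5 = 15.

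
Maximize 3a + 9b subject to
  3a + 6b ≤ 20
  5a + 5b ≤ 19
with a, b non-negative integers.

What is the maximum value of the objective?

27

(a,b)=(0,3) is feasible, giving 27.
(a,b)=(1,2) is feasible, giving 21.
(a,b)=(0,2) is feasible, giving 18.
Maximum is 27 at (a,b)=(0,3).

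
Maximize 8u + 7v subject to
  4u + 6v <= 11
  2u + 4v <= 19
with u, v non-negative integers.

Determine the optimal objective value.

16

(u,v)=(2,0): 4·2+6·0=8≤11, 2·2+4·0=4≤19, objective 16.
(u,v)=(1,1): 4·1+6·1=10≤11, 2·1+4·1=6≤19, objective 15.
(u,v)=(1,0): 4·1+6·0=4≤11, 2·1+4·0=2≤19, objective 8.
Maximum is 16 at (u,v)=(2,0).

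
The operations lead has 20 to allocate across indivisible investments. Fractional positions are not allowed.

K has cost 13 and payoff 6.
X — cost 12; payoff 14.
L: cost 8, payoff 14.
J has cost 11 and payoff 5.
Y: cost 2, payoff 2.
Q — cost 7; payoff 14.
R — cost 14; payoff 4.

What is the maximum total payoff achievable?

L + Y + Q: cost 8 + 2 + 7 = 17 ≤ 20, payoff 14 + 2 + 14 = 30.
X + Q: cost 12 + 7 = 19 ≤ 20, payoff 14 + 14 = 28.
L + Q: cost 8 + 7 = 15 ≤ 20, payoff 14 + 14 = 28.
Best is L, Y, and Q with total payoff 30.

30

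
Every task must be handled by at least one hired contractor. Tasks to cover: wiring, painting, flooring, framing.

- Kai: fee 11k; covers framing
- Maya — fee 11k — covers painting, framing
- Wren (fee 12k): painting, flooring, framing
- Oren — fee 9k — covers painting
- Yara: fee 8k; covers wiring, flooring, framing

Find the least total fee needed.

17

This is an integer covering problem.
Choose Oren and Yara: together they cover wiring, painting, flooring, framing — every task.
Total fee: 9 + 8 = 17.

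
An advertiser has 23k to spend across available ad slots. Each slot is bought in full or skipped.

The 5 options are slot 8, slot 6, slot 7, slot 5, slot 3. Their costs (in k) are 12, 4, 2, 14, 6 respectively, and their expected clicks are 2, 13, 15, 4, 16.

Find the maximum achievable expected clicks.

This is an integer program with binary decision variables.
slot 7 + slot 5 + slot 3: cost 2 + 14 + 6 = 22 ≤ 23, expected clicks 15 + 4 + 16 = 35.
slot 6 + slot 7 + slot 3: cost 4 + 2 + 6 = 12 ≤ 23, expected clicks 13 + 15 + 16 = 44.
slot 8 + slot 7 + slot 3: cost 12 + 2 + 6 = 20 ≤ 23, expected clicks 2 + 15 + 16 = 33.
Best is slot 6, slot 7, and slot 3 with total expected clicks 44.

44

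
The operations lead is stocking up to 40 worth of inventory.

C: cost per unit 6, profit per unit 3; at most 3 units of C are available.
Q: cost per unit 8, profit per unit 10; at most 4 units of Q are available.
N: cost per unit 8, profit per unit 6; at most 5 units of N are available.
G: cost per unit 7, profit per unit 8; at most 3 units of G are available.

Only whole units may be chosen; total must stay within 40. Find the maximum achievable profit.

48

This is a bounded integer knapsack.
Q has the best ratio (10/8); taking only Q gives at most 4×10 = 40 (stopped by the supply cap of 4).
Mixing does better — 4×Q and 1×G: cost 39 ≤ 40, profit 4·10 + 1·8 = 48.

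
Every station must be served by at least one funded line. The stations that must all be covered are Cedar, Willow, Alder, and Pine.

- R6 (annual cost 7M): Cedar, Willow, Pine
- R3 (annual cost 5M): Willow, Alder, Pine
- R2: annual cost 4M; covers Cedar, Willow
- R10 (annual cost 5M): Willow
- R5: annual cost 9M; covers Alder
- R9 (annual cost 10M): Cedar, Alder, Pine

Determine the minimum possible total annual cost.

This is an integer covering problem.
Choose R3 and R2: together they cover Cedar, Willow, Alder, Pine — every station.
Total annual cost: 5 + 4 = 9.

9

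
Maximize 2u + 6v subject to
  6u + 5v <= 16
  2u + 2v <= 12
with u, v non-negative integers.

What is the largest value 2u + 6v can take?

The continuous relaxation peaks at (0, 3.2) with value 19.20; rounding to a feasible lattice point costs some objective.
(u,v)=(0,3): 6·0+5·3=15≤16, 2·0+2·3=6≤12, objective 18.
(u,v)=(1,2): 6·1+5·2=16≤16, 2·1+2·2=6≤12, objective 14.
No feasible integer point exceeds 18.

18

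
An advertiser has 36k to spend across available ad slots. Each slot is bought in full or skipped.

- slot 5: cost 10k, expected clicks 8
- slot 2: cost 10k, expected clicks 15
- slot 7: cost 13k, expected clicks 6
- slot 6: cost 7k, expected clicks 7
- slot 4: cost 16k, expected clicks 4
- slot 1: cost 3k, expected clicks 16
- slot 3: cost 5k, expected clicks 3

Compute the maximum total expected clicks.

49

Take slot 5, slot 2, slot 6, slot 1, and slot 3: cost 10 + 10 + 7 + 3 + 5 = 35 ≤ 36, expected clicks 8 + 15 + 7 + 16 + 3 = 49.
No other feasible combination does better.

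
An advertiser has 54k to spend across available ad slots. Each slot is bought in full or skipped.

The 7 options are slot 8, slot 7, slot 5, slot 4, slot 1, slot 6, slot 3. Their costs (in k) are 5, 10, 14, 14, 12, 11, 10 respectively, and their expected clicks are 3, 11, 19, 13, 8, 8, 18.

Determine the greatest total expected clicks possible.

64

Allowing fractional choices, the relaxed optimum would be about 65.4, but ad slots are indivisible.
slot 7 + slot 5 + slot 4 + slot 3: cost 10 + 14 + 14 + 10 = 48 ≤ 54, expected clicks 11 + 19 + 13 + 18 = 61.
slot 8 + slot 7 + slot 5 + slot 4 + slot 3: cost 5 + 10 + 14 + 14 + 10 = 53 ≤ 54, expected clicks 3 + 11 + 19 + 13 + 18 = 64.
Best is slot 8, slot 7, slot 5, slot 4, and slot 3 with total expected clicks 64.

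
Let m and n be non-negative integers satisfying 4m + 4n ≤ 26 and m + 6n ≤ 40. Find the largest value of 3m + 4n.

24

(m,n)=(0,6) is feasible, giving 24.
(m,n)=(1,5) is feasible, giving 23.
(m,n)=(0,5) is feasible, giving 20.
Maximum is 24 at (m,n)=(0,6).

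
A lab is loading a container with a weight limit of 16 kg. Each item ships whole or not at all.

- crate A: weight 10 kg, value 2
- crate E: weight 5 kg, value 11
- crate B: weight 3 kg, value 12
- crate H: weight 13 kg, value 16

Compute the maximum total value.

28

Allowing fractional choices, the relaxed optimum would be about 32.8, but items are indivisible.
crate H: weight 13 ≤ 16, value 16.
crate B + crate H: weight 3 + 13 = 16 ≤ 16, value 12 + 16 = 28.
crate E + crate B: weight 5 + 3 = 8 ≤ 16, value 11 + 12 = 23.
Best is crate B and crate H with total value 28.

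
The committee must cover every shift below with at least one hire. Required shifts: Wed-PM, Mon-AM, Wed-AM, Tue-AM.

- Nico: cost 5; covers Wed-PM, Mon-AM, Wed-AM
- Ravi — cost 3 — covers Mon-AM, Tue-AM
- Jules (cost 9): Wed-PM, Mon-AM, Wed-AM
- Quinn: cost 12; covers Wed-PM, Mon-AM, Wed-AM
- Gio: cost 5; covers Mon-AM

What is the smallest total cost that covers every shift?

Choose Nico and Ravi: together they cover Wed-PM, Mon-AM, Wed-AM, Tue-AM — every shift.
Total cost: 5 + 3 = 8.
No cover costs less than 8.

8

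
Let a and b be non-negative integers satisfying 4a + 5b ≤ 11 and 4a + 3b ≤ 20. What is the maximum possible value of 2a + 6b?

Relaxing integrality, the LP optimum is 13.20 at (a,b) = (0, 2.2), which is not an integer point.
(a,b)=(0,2): 4·0+5·2=10≤11, 4·0+3·2=6≤20, objective 12.
(a,b)=(1,1): 4·1+5·1=9≤11, 4·1+3·1=7≤20, objective 8.
(a,b)=(0,1): 4·0+5·1=5≤11, 4·0+3·1=3≤20, objective 6.
No feasible integer point exceeds 12.

12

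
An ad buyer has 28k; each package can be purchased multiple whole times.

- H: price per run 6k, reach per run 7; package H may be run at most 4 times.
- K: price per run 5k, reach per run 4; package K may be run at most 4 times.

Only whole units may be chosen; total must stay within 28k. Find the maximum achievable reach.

This is a bounded integer knapsack.
3×H and 2×K: price 28 ≤ 28, reach 3·7 + 2·4 = 29.
4×H: price 24 ≤ 28, reach 4·7 = 28.
Best is 29.

29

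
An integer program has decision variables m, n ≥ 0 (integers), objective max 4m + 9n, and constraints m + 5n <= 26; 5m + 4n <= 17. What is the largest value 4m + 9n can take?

36

Relaxing integrality, the LP optimum is 38.25 at (m,n) = (0, 4.25), which is not an integer point.
(m,n)=(0,4): 1·0+5·4=20≤26, 5·0+4·4=16≤17, objective 36.
(m,n)=(1,3): 1·1+5·3=16≤26, 5·1+4·3=17≤17, objective 31.
The best lattice point is (0,4), giving 36.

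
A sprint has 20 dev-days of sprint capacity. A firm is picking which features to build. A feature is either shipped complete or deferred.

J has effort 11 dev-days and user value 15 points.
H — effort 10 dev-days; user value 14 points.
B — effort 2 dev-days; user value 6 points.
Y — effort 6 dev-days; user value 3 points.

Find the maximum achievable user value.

24

J + B: effort 11 + 2 = 13 ≤ 20, user value 15 + 6 = 21.
J + B + Y: effort 11 + 2 + 6 = 19 ≤ 20, user value 15 + 6 + 3 = 24.
H + B + Y: effort 10 + 2 + 6 = 18 ≤ 20, user value 14 + 6 + 3 = 23.
Best is J, B, and Y with total user value 24.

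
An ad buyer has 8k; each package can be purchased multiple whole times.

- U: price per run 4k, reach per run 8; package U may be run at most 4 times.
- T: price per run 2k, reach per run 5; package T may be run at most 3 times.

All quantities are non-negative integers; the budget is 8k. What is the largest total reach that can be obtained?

18

2×U: price 8 ≤ 8, reach 2·8 = 16.
1×U and 2×T: price 8 ≤ 8, reach 1·8 + 2·5 = 18.
Best is 18.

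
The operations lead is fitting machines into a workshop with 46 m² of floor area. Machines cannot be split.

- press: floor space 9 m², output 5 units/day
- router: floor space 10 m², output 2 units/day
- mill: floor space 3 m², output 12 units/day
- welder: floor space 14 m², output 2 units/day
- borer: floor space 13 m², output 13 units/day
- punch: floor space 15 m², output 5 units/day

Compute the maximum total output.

35

This is a 0-1 knapsack instance.
Allowing fractional choices, the relaxed optimum would be about 36.2, but machines are indivisible.
press + mill + borer + punch: floor space 9 + 3 + 13 + 15 = 40 ≤ 46, output 5 + 12 + 13 + 5 = 35.
press + router + mill + borer: floor space 9 + 10 + 3 + 13 = 35 ≤ 46, output 5 + 2 + 12 + 13 = 32.
press + mill + welder + borer: floor space 9 + 3 + 14 + 13 = 39 ≤ 46, output 5 + 12 + 2 + 13 = 32.
Best is press, mill, borer, and punch with total output 35.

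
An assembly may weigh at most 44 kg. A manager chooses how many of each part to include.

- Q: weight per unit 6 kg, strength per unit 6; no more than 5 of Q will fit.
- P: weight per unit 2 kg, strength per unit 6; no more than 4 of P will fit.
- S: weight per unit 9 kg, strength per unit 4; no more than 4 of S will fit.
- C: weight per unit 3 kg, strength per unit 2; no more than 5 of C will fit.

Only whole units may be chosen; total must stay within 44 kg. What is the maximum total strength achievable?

Take 5×Q, 4×P, and 2×C: weight 44 ≤ 44, strength 5·6 + 4·6 + 2·2 = 58.
P has the best ratio (6/2) and is taken to its limit of 4; remaining capacity is filled optimally with the others.

58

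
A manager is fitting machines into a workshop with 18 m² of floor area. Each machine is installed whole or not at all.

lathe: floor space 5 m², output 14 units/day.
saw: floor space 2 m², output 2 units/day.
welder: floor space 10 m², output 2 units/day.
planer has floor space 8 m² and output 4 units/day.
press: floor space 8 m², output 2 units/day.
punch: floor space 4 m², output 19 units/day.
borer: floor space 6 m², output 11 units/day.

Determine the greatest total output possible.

46

Allowing fractional choices, the relaxed optimum would be about 46.5, but machines are indivisible.
lathe + saw + punch + borer: floor space 5 + 2 + 4 + 6 = 17 ≤ 18, output 14 + 2 + 19 + 11 = 46.
lathe + planer + punch: floor space 5 + 8 + 4 = 17 ≤ 18, output 14 + 4 + 19 = 37.
lathe + punch + borer: floor space 5 + 4 + 6 = 15 ≤ 18, output 14 + 19 + 11 = 44.
Best is lathe, saw, punch, and borer with total output 46.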